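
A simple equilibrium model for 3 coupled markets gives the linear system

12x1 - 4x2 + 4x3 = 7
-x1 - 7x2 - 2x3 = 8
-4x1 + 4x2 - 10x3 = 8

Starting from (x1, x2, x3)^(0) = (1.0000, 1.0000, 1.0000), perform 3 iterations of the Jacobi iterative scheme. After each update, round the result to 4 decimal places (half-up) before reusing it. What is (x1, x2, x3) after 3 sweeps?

(0.8048, -0.7146, -1.3295)

Iteration 1:
  x1 = (7 - (-4)·1.0000 - (4)·1.0000) / (12) = 0.5833
  x2 = (8 - (-1)·1.0000 - (-2)·1.0000) / (-7) = -1.5714
  x3 = (8 - (-4)·1.0000 - (4)·1.0000) / (-10) = -0.8000
Iteration 2:
  x1 = (7 - (-4)·-1.5714 - (4)·-0.8000) / (12) = 0.3262
  x2 = (8 - (-1)·0.5833 - (-2)·-0.8000) / (-7) = -0.9976
  x3 = (8 - (-4)·0.5833 - (4)·-1.5714) / (-10) = -1.6619
Iteration 3:
  x1 = (7 - (-4)·-0.9976 - (4)·-1.6619) / (12) = 0.8048
  x2 = (8 - (-1)·0.3262 - (-2)·-1.6619) / (-7) = -0.7146
  x3 = (8 - (-4)·0.3262 - (4)·-0.9976) / (-10) = -1.3295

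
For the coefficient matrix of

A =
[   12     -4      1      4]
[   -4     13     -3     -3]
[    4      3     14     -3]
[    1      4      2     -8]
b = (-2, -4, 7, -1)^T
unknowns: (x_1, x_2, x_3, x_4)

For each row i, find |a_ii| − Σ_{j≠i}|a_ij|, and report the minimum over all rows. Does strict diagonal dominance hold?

row 1: |12| − (4+1+4) = 3
row 2: |13| − (4+3+3) = 3
row 3: |14| − (4+3+3) = 4
row 4: |-8| − (1+4+2) = 1
minimum over rows = 1 → strictly diagonally dominant (convergence guaranteed)

1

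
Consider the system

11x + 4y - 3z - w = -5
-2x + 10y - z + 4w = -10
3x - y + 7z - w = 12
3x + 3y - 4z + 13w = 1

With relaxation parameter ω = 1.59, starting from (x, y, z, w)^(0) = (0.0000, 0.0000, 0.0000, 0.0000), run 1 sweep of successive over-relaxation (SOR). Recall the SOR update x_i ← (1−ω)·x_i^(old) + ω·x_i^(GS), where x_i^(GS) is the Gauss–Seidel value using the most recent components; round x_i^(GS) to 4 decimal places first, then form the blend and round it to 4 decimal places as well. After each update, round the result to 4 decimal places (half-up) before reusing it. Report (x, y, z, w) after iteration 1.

(-0.7227, -1.8198, 2.8048, 2.4275)

Iteration 1:
  x: GS value = (-5 - (4)·0.0000 - (-3)·0.0000 - (-1)·0.0000) / (11) = -0.4545;  x ← (1−ω)·0.0000 + ω·-0.4545 = -0.7227
  y: GS value = (-10 - (-2)·-0.7227 - (-1)·0.0000 - (4)·0.0000) / (10) = -1.1445;  y ← (1−ω)·0.0000 + ω·-1.1445 = -1.8198
  z: GS value = (12 - (3)·-0.7227 - (-1)·-1.8198 - (-1)·0.0000) / (7) = 1.7640;  z ← (1−ω)·0.0000 + ω·1.7640 = 2.8048
  w: GS value = (1 - (3)·-0.7227 - (3)·-1.8198 - (-4)·2.8048) / (13) = 1.5267;  w ← (1−ω)·0.0000 + ω·1.5267 = 2.4275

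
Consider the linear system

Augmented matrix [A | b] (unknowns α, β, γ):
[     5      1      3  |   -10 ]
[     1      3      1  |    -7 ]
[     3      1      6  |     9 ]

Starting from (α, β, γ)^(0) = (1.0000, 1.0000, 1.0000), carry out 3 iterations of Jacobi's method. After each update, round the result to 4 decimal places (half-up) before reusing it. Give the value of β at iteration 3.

Iteration 1:
  α = (-10 - (1)·1.0000 - (3)·1.0000) / (5) = -2.8000
  β = (-7 - (1)·1.0000 - (1)·1.0000) / (3) = -3.0000
  γ = (9 - (3)·1.0000 - (1)·1.0000) / (6) = 0.8333
Iteration 2:
  α = (-10 - (1)·-3.0000 - (3)·0.8333) / (5) = -1.9000
  β = (-7 - (1)·-2.8000 - (1)·0.8333) / (3) = -1.6778
  γ = (9 - (3)·-2.8000 - (1)·-3.0000) / (6) = 3.4000
Iteration 3:
  α = (-10 - (1)·-1.6778 - (3)·3.4000) / (5) = -3.7044
  β = (-7 - (1)·-1.9000 - (1)·3.4000) / (3) = -2.8333
  γ = (9 - (3)·-1.9000 - (1)·-1.6778) / (6) = 2.7296

-2.8333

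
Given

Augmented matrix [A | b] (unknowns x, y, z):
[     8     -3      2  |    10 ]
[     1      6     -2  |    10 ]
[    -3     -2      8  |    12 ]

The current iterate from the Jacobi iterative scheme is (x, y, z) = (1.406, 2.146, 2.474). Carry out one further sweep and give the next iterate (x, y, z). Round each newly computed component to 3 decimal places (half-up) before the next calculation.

One sweep:
  x = (10 - (-3)·2.146 - (2)·2.474) / (8) = 1.436
  y = (10 - (1)·1.406 - (-2)·2.474) / (6) = 2.257
  z = (12 - (-3)·1.406 - (-2)·2.146) / (8) = 2.564

(1.436, 2.257, 2.564)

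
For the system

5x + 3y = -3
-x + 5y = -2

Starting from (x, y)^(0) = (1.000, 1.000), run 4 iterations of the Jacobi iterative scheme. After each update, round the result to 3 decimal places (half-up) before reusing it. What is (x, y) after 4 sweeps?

(-0.302, -0.443)

Iteration 1:
  x = (-3 - (3)·1.000) / (5) = -1.200
  y = (-2 - (-1)·1.000) / (5) = -0.200
Iteration 2:
  x = (-3 - (3)·-0.200) / (5) = -0.480
  y = (-2 - (-1)·-1.200) / (5) = -0.640
Iteration 3:
  x = (-3 - (3)·-0.640) / (5) = -0.216
  y = (-2 - (-1)·-0.480) / (5) = -0.496
Iteration 4:
  x = (-3 - (3)·-0.496) / (5) = -0.302
  y = (-2 - (-1)·-0.216) / (5) = -0.443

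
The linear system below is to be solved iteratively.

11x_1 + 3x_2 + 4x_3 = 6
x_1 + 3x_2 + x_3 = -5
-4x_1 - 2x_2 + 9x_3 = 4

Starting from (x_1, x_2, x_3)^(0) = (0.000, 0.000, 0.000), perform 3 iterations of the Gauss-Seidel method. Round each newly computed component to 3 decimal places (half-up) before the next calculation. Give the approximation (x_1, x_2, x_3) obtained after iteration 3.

Iteration 1:
  x_1 = (6 - (3)·0.000 - (4)·0.000) / (11) = 0.545
  x_2 = (-5 - (1)·0.545 - (1)·0.000) / (3) = -1.848
  x_3 = (4 - (-4)·0.545 - (-2)·-1.848) / (9) = 0.276
Iteration 2:
  x_1 = (6 - (3)·-1.848 - (4)·0.276) / (11) = 0.949
  x_2 = (-5 - (1)·0.949 - (1)·0.276) / (3) = -2.075
  x_3 = (4 - (-4)·0.949 - (-2)·-2.075) / (9) = 0.405
Iteration 3:
  x_1 = (6 - (3)·-2.075 - (4)·0.405) / (11) = 0.964
  x_2 = (-5 - (1)·0.964 - (1)·0.405) / (3) = -2.123
  x_3 = (4 - (-4)·0.964 - (-2)·-2.123) / (9) = 0.401

(0.964, -2.123, 0.401)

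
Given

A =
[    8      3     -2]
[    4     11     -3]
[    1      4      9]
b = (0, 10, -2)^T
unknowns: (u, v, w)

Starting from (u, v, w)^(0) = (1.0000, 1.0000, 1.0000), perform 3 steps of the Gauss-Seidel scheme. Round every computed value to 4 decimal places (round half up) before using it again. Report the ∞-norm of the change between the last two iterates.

0.1545

Iteration 1:
  u = (0 - (3)·1.0000 - (-2)·1.0000) / (8) = -0.1250
  v = (10 - (4)·-0.1250 - (-3)·1.0000) / (11) = 1.2273
  w = (-2 - (1)·-0.1250 - (4)·1.2273) / (9) = -0.7538
Iteration 2:
  u = (0 - (3)·1.2273 - (-2)·-0.7538) / (8) = -0.6487
  v = (10 - (4)·-0.6487 - (-3)·-0.7538) / (11) = 0.9394
  w = (-2 - (1)·-0.6487 - (4)·0.9394) / (9) = -0.5677
Iteration 3:
  u = (0 - (3)·0.9394 - (-2)·-0.5677) / (8) = -0.4942
  v = (10 - (4)·-0.4942 - (-3)·-0.5677) / (11) = 0.9340
  w = (-2 - (1)·-0.4942 - (4)·0.9340) / (9) = -0.5824
Change: (0.1545, -0.0054, -0.0147) → max |·| = 0.1545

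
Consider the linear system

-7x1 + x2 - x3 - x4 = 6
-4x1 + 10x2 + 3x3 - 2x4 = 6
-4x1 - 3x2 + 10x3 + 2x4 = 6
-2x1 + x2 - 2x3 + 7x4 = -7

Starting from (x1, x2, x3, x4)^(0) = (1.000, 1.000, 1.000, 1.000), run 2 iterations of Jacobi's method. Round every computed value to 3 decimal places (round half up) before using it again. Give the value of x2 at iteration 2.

-0.244

Iteration 1:
  x1 = (6 - (1)·1.000 - (-1)·1.000 - (-1)·1.000) / (-7) = -1.000
  x2 = (6 - (-4)·1.000 - (3)·1.000 - (-2)·1.000) / (10) = 0.900
  x3 = (6 - (-4)·1.000 - (-3)·1.000 - (2)·1.000) / (10) = 1.100
  x4 = (-7 - (-2)·1.000 - (1)·1.000 - (-2)·1.000) / (7) = -0.571
Iteration 2:
  x1 = (6 - (1)·0.900 - (-1)·1.100 - (-1)·-0.571) / (-7) = -0.804
  x2 = (6 - (-4)·-1.000 - (3)·1.100 - (-2)·-0.571) / (10) = -0.244
  x3 = (6 - (-4)·-1.000 - (-3)·0.900 - (2)·-0.571) / (10) = 0.584
  x4 = (-7 - (-2)·-1.000 - (1)·0.900 - (-2)·1.100) / (7) = -1.100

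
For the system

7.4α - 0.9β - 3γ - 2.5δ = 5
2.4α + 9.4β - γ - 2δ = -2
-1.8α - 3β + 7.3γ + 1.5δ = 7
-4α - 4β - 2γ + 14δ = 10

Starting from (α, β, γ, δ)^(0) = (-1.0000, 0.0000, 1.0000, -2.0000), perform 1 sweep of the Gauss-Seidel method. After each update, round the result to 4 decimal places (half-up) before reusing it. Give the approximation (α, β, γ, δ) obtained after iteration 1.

(0.4054, -0.6354, 1.2087, 0.8212)

Iteration 1:
  α = (5 - (-0.9)·0.0000 - (-3)·1.0000 - (-2.5)·-2.0000) / (7.4) = 0.4054
  β = (-2 - (2.4)·0.4054 - (-1)·1.0000 - (-2)·-2.0000) / (9.4) = -0.6354
  γ = (7 - (-1.8)·0.4054 - (-3)·-0.6354 - (1.5)·-2.0000) / (7.3) = 1.2087
  δ = (10 - (-4)·0.4054 - (-4)·-0.6354 - (-2)·1.2087) / (14) = 0.8212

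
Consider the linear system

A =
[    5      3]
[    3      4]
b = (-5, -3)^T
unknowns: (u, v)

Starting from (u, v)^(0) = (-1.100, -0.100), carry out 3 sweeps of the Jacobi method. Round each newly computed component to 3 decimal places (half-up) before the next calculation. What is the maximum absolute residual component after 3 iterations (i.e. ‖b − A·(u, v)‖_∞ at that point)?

0.237

Iteration 1:
  u = (-5 - (3)·-0.100) / (5) = -0.940
  v = (-3 - (3)·-1.100) / (4) = 0.075
Iteration 2:
  u = (-5 - (3)·0.075) / (5) = -1.045
  v = (-3 - (3)·-0.940) / (4) = -0.045
Iteration 3:
  u = (-5 - (3)·-0.045) / (5) = -0.973
  v = (-3 - (3)·-1.045) / (4) = 0.034
Residual b − A·x = (-0.237, -0.217); ∞-norm = 0.237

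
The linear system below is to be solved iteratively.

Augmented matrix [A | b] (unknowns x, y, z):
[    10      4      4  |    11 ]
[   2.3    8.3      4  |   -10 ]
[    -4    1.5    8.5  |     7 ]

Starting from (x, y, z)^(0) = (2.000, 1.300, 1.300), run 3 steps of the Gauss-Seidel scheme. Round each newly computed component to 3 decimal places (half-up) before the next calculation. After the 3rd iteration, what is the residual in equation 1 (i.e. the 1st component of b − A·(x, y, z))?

1.204

Iteration 1:
  x = (11 - (4)·1.300 - (4)·1.300) / (10) = 0.060
  y = (-10 - (2.3)·0.060 - (4)·1.300) / (8.3) = -1.848
  z = (7 - (-4)·0.060 - (1.5)·-1.848) / (8.5) = 1.178
Iteration 2:
  x = (11 - (4)·-1.848 - (4)·1.178) / (10) = 1.368
  y = (-10 - (2.3)·1.368 - (4)·1.178) / (8.3) = -2.152
  z = (7 - (-4)·1.368 - (1.5)·-2.152) / (8.5) = 1.847
Iteration 3:
  x = (11 - (4)·-2.152 - (4)·1.847) / (10) = 1.222
  y = (-10 - (2.3)·1.222 - (4)·1.847) / (8.3) = -2.434
  z = (7 - (-4)·1.222 - (1.5)·-2.434) / (8.5) = 1.828
Residual b − A·x = (1.204, 0.080, 0.001)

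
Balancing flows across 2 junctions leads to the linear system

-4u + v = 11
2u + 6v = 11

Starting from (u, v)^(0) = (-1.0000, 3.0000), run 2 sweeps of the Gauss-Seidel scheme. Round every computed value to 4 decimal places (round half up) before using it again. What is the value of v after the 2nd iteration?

2.5417

Iteration 1:
  u = (11 - (1)·3.0000) / (-4) = -2.0000
  v = (11 - (2)·-2.0000) / (6) = 2.5000
Iteration 2:
  u = (11 - (1)·2.5000) / (-4) = -2.1250
  v = (11 - (2)·-2.1250) / (6) = 2.5417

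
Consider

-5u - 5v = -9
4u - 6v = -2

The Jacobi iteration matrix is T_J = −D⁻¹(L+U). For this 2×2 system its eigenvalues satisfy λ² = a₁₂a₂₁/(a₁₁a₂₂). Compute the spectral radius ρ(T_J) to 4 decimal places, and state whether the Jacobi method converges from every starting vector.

a₁₂a₂₁/(a₁₁a₂₂) = (-5)·(4) / ((-5)·(-6)) = -0.666667
ρ = √|-0.666667| = √0.666667 = 0.8165
ρ < 1, so Jacobi converges

0.8165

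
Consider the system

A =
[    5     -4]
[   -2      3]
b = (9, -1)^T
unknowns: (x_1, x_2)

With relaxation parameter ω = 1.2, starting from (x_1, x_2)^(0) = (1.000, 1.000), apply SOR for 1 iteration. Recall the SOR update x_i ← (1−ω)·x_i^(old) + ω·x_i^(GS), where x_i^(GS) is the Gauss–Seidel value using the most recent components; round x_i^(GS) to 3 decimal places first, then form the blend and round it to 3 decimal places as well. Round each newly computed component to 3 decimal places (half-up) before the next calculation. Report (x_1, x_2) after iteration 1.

Iteration 1:
  x_1: GS value = (9 - (-4)·1.000) / (5) = 2.600;  x_1 ← (1−ω)·1.000 + ω·2.600 = 2.920
  x_2: GS value = (-1 - (-2)·2.920) / (3) = 1.613;  x_2 ← (1−ω)·1.000 + ω·1.613 = 1.736

(2.920, 1.736)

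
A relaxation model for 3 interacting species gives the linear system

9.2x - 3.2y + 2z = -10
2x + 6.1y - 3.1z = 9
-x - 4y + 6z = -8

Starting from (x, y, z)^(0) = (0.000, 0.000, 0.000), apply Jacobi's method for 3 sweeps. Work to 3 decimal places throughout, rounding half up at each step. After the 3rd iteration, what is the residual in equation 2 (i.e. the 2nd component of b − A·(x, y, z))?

Iteration 1:
  x = (-10 - (-3.2)·0.000 - (2)·0.000) / (9.2) = -1.087
  y = (9 - (2)·0.000 - (-3.1)·0.000) / (6.1) = 1.475
  z = (-8 - (-1)·0.000 - (-4)·0.000) / (6) = -1.333
Iteration 2:
  x = (-10 - (-3.2)·1.475 - (2)·-1.333) / (9.2) = -0.284
  y = (9 - (2)·-1.087 - (-3.1)·-1.333) / (6.1) = 1.154
  z = (-8 - (-1)·-1.087 - (-4)·1.475) / (6) = -0.531
Iteration 3:
  x = (-10 - (-3.2)·1.154 - (2)·-0.531) / (9.2) = -0.570
  y = (9 - (2)·-0.284 - (-3.1)·-0.531) / (6.1) = 1.299
  z = (-8 - (-1)·-0.284 - (-4)·1.154) / (6) = -0.611
Residual b − A·x = (0.623, 0.322, 0.292)

0.322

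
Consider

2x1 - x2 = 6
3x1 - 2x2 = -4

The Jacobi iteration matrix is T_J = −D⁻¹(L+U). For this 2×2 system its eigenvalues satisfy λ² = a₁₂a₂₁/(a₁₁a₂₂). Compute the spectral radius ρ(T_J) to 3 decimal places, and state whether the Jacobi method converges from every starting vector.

a₁₂a₂₁/(a₁₁a₂₂) = (-1)·(3) / ((2)·(-2)) = 0.750000
ρ = √|0.750000| = √0.750000 = 0.866
ρ < 1, so Jacobi converges

0.866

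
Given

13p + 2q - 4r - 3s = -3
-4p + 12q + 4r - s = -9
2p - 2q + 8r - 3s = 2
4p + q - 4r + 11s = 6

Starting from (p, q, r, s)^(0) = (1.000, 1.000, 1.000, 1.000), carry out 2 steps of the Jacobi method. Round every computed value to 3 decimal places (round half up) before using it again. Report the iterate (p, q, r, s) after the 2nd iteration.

(0.169, -0.869, 0.215, 0.777)

Iteration 1:
  p = (-3 - (2)·1.000 - (-4)·1.000 - (-3)·1.000) / (13) = 0.154
  q = (-9 - (-4)·1.000 - (4)·1.000 - (-1)·1.000) / (12) = -0.667
  r = (2 - (2)·1.000 - (-2)·1.000 - (-3)·1.000) / (8) = 0.625
  s = (6 - (4)·1.000 - (1)·1.000 - (-4)·1.000) / (11) = 0.455
Iteration 2:
  p = (-3 - (2)·-0.667 - (-4)·0.625 - (-3)·0.455) / (13) = 0.169
  q = (-9 - (-4)·0.154 - (4)·0.625 - (-1)·0.455) / (12) = -0.869
  r = (2 - (2)·0.154 - (-2)·-0.667 - (-3)·0.455) / (8) = 0.215
  s = (6 - (4)·0.154 - (1)·-0.667 - (-4)·0.625) / (11) = 0.777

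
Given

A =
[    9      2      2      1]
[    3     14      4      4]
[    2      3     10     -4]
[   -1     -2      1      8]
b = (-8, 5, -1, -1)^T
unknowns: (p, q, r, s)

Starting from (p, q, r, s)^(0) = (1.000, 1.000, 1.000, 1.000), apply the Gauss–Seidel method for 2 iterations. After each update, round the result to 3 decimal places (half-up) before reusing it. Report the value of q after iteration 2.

Iteration 1:
  p = (-8 - (2)·1.000 - (2)·1.000 - (1)·1.000) / (9) = -1.444
  q = (5 - (3)·-1.444 - (4)·1.000 - (4)·1.000) / (14) = 0.095
  r = (-1 - (2)·-1.444 - (3)·0.095 - (-4)·1.000) / (10) = 0.560
  s = (-1 - (-1)·-1.444 - (-2)·0.095 - (1)·0.560) / (8) = -0.352
Iteration 2:
  p = (-8 - (2)·0.095 - (2)·0.560 - (1)·-0.352) / (9) = -0.995
  q = (5 - (3)·-0.995 - (4)·0.560 - (4)·-0.352) / (14) = 0.511
  r = (-1 - (2)·-0.995 - (3)·0.511 - (-4)·-0.352) / (10) = -0.195
  s = (-1 - (-1)·-0.995 - (-2)·0.511 - (1)·-0.195) / (8) = -0.097

0.511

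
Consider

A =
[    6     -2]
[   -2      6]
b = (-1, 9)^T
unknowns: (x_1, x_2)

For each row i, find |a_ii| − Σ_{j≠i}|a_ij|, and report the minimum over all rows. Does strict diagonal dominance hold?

4

row 1: |6| − (2) = 4
row 2: |6| − (2) = 4
minimum over rows = 4 → strictly diagonally dominant (convergence guaranteed)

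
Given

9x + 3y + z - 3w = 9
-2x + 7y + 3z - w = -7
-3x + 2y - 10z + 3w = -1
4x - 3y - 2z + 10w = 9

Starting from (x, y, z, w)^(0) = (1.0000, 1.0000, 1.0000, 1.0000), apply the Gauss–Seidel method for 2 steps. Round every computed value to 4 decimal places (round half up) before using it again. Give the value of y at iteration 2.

-0.5300

Iteration 1:
  x = (9 - (3)·1.0000 - (1)·1.0000 - (-3)·1.0000) / (9) = 0.8889
  y = (-7 - (-2)·0.8889 - (3)·1.0000 - (-1)·1.0000) / (7) = -1.0317
  z = (-1 - (-3)·0.8889 - (2)·-1.0317 - (3)·1.0000) / (-10) = -0.0730
  w = (9 - (4)·0.8889 - (-3)·-1.0317 - (-2)·-0.0730) / (10) = 0.2203
Iteration 2:
  x = (9 - (3)·-1.0317 - (1)·-0.0730 - (-3)·0.2203) / (9) = 1.4254
  y = (-7 - (-2)·1.4254 - (3)·-0.0730 - (-1)·0.2203) / (7) = -0.5300
  z = (-1 - (-3)·1.4254 - (2)·-0.5300 - (3)·0.2203) / (-10) = -0.3675
  w = (9 - (4)·1.4254 - (-3)·-0.5300 - (-2)·-0.3675) / (10) = 0.0973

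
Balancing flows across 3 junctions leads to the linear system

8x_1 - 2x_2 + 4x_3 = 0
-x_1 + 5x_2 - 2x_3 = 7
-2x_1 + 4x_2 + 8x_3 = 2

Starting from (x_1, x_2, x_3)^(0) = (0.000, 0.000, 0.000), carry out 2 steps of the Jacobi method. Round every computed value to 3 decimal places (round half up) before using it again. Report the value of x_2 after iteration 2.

1.500

Iteration 1:
  x_1 = (0 - (-2)·0.000 - (4)·0.000) / (8) = 0.000
  x_2 = (7 - (-1)·0.000 - (-2)·0.000) / (5) = 1.400
  x_3 = (2 - (-2)·0.000 - (4)·0.000) / (8) = 0.250
Iteration 2:
  x_1 = (0 - (-2)·1.400 - (4)·0.250) / (8) = 0.225
  x_2 = (7 - (-1)·0.000 - (-2)·0.250) / (5) = 1.500
  x_3 = (2 - (-2)·0.000 - (4)·1.400) / (8) = -0.450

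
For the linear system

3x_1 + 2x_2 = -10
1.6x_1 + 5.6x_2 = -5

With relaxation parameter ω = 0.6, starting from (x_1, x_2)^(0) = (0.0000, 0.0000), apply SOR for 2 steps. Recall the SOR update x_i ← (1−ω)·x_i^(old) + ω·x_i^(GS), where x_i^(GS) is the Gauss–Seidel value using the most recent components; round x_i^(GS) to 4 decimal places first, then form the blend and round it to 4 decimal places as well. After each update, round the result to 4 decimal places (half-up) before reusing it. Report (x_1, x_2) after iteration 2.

(-2.7229, -0.1461)

Iteration 1:
  x_1: GS value = (-10 - (2)·0.0000) / (3) = -3.3333;  x_1 ← (1−ω)·0.0000 + ω·-3.3333 = -2.0000
  x_2: GS value = (-5 - (1.6)·-2.0000) / (5.6) = -0.3214;  x_2 ← (1−ω)·0.0000 + ω·-0.3214 = -0.1928
Iteration 2:
  x_1: GS value = (-10 - (2)·-0.1928) / (3) = -3.2048;  x_1 ← (1−ω)·-2.0000 + ω·-3.2048 = -2.7229
  x_2: GS value = (-5 - (1.6)·-2.7229) / (5.6) = -0.1149;  x_2 ← (1−ω)·-0.1928 + ω·-0.1149 = -0.1461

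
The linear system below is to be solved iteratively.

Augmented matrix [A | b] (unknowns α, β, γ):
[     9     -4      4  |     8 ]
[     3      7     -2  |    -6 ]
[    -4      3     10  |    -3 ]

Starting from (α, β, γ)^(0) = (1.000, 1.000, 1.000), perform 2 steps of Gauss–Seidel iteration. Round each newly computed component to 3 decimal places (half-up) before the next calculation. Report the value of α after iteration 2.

0.314

Iteration 1:
  α = (8 - (-4)·1.000 - (4)·1.000) / (9) = 0.889
  β = (-6 - (3)·0.889 - (-2)·1.000) / (7) = -0.952
  γ = (-3 - (-4)·0.889 - (3)·-0.952) / (10) = 0.341
Iteration 2:
  α = (8 - (-4)·-0.952 - (4)·0.341) / (9) = 0.314
  β = (-6 - (3)·0.314 - (-2)·0.341) / (7) = -0.894
  γ = (-3 - (-4)·0.314 - (3)·-0.894) / (10) = 0.094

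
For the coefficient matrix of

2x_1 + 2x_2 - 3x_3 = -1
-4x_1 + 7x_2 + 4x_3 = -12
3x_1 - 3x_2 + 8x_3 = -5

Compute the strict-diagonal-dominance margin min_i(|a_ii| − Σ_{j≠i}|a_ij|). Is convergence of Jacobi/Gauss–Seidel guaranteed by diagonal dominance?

row 1: |2| − (2+3) = -3
row 2: |7| − (4+4) = -1
row 3: |8| − (3+3) = 2
minimum over rows = -3 → not strictly diagonally dominant

-3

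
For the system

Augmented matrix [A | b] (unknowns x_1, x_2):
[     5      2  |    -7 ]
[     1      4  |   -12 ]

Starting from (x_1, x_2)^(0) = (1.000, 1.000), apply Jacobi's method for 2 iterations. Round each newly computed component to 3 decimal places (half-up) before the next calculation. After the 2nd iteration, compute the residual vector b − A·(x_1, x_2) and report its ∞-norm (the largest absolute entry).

Iteration 1:
  x_1 = (-7 - (2)·1.000) / (5) = -1.800
  x_2 = (-12 - (1)·1.000) / (4) = -3.250
Iteration 2:
  x_1 = (-7 - (2)·-3.250) / (5) = -0.100
  x_2 = (-12 - (1)·-1.800) / (4) = -2.550
Residual b − A·x = (-1.400, -1.700); ∞-norm = 1.700

1.700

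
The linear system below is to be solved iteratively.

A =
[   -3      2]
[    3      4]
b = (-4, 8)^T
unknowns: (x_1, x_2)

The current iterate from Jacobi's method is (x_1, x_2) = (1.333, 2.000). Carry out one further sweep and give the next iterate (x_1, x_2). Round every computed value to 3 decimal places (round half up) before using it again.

One sweep:
  x_1 = (-4 - (2)·2.000) / (-3) = 2.667
  x_2 = (8 - (3)·1.333) / (4) = 1.000

(2.667, 1.000)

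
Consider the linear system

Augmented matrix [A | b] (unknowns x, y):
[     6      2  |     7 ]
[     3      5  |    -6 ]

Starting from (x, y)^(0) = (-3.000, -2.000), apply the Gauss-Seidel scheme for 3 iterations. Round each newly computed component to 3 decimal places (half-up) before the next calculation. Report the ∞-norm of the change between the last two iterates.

Iteration 1:
  x = (7 - (2)·-2.000) / (6) = 1.833
  y = (-6 - (3)·1.833) / (5) = -2.300
Iteration 2:
  x = (7 - (2)·-2.300) / (6) = 1.933
  y = (-6 - (3)·1.933) / (5) = -2.360
Iteration 3:
  x = (7 - (2)·-2.360) / (6) = 1.953
  y = (-6 - (3)·1.953) / (5) = -2.372
Change: (0.020, -0.012) → max |·| = 0.020

0.020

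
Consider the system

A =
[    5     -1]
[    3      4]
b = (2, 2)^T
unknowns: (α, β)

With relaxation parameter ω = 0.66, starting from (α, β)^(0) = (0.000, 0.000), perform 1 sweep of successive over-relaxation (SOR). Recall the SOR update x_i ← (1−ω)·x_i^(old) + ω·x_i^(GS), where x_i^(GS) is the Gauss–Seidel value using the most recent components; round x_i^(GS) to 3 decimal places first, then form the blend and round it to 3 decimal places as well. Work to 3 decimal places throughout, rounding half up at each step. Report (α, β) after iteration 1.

Iteration 1:
  α: GS value = (2 - (-1)·0.000) / (5) = 0.400;  α ← (1−ω)·0.000 + ω·0.400 = 0.264
  β: GS value = (2 - (3)·0.264) / (4) = 0.302;  β ← (1−ω)·0.000 + ω·0.302 = 0.199

(0.264, 0.199)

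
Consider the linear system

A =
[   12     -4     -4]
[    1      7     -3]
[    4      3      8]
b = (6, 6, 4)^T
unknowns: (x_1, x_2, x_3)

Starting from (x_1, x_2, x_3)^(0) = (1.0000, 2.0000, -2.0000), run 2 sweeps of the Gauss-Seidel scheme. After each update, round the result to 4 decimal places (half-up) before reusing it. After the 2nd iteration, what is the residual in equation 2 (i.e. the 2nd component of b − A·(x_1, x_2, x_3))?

Iteration 1:
  x_1 = (6 - (-4)·2.0000 - (-4)·-2.0000) / (12) = 0.5000
  x_2 = (6 - (1)·0.5000 - (-3)·-2.0000) / (7) = -0.0714
  x_3 = (4 - (4)·0.5000 - (3)·-0.0714) / (8) = 0.2768
Iteration 2:
  x_1 = (6 - (-4)·-0.0714 - (-4)·0.2768) / (12) = 0.5685
  x_2 = (6 - (1)·0.5685 - (-3)·0.2768) / (7) = 0.8946
  x_3 = (4 - (4)·0.5685 - (3)·0.8946) / (8) = -0.1197
Residual b − A·x = (2.2776, -1.1898, -0.0002)

-1.1898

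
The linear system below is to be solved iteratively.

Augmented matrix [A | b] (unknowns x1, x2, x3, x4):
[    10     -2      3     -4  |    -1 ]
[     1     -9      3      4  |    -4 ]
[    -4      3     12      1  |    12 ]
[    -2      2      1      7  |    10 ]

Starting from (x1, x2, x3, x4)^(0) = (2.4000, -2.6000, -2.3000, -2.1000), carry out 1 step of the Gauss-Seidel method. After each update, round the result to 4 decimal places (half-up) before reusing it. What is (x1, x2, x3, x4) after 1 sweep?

Iteration 1:
  x1 = (-1 - (-2)·-2.6000 - (3)·-2.3000 - (-4)·-2.1000) / (10) = -0.7700
  x2 = (-4 - (1)·-0.7700 - (3)·-2.3000 - (4)·-2.1000) / (-9) = -1.3411
  x3 = (12 - (-4)·-0.7700 - (3)·-1.3411 - (1)·-2.1000) / (12) = 1.2536
  x4 = (10 - (-2)·-0.7700 - (2)·-1.3411 - (1)·1.2536) / (7) = 1.4127

(-0.7700, -1.3411, 1.2536, 1.4127)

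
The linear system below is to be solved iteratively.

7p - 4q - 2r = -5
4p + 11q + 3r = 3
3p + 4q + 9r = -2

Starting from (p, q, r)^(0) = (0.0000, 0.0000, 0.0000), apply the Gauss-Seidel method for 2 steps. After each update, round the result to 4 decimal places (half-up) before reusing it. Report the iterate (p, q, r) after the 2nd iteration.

(-0.4731, 0.5050, -0.2890)

Iteration 1:
  p = (-5 - (-4)·0.0000 - (-2)·0.0000) / (7) = -0.7143
  q = (3 - (4)·-0.7143 - (3)·0.0000) / (11) = 0.5325
  r = (-2 - (3)·-0.7143 - (4)·0.5325) / (9) = -0.2208
Iteration 2:
  p = (-5 - (-4)·0.5325 - (-2)·-0.2208) / (7) = -0.4731
  q = (3 - (4)·-0.4731 - (3)·-0.2208) / (11) = 0.5050
  r = (-2 - (3)·-0.4731 - (4)·0.5050) / (9) = -0.2890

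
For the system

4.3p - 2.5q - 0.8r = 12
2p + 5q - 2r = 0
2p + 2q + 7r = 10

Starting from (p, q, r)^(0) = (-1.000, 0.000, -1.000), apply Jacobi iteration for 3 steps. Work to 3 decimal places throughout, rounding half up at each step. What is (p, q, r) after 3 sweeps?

Iteration 1:
  p = (12 - (-2.5)·0.000 - (-0.8)·-1.000) / (4.3) = 2.605
  q = (0 - (2)·-1.000 - (-2)·-1.000) / (5) = 0.000
  r = (10 - (2)·-1.000 - (2)·0.000) / (7) = 1.714
Iteration 2:
  p = (12 - (-2.5)·0.000 - (-0.8)·1.714) / (4.3) = 3.110
  q = (0 - (2)·2.605 - (-2)·1.714) / (5) = -0.356
  r = (10 - (2)·2.605 - (2)·0.000) / (7) = 0.684
Iteration 3:
  p = (12 - (-2.5)·-0.356 - (-0.8)·0.684) / (4.3) = 2.711
  q = (0 - (2)·3.110 - (-2)·0.684) / (5) = -0.970
  r = (10 - (2)·3.110 - (2)·-0.356) / (7) = 0.642

(2.711, -0.970, 0.642)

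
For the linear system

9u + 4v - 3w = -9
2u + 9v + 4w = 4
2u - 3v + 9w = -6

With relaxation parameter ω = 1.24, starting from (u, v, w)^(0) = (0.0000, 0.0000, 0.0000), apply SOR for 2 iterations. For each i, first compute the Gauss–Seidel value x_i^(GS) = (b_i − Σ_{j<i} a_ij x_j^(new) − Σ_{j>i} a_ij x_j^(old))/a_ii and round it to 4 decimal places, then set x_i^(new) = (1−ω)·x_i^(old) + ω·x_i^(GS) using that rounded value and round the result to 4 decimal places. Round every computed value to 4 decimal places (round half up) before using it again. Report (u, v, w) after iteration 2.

(-1.4823, 0.8092, -0.0559)

Iteration 1:
  u: GS value = (-9 - (4)·0.0000 - (-3)·0.0000) / (9) = -1.0000;  u ← (1−ω)·0.0000 + ω·-1.0000 = -1.2400
  v: GS value = (4 - (2)·-1.2400 - (4)·0.0000) / (9) = 0.7200;  v ← (1−ω)·0.0000 + ω·0.7200 = 0.8928
  w: GS value = (-6 - (2)·-1.2400 - (-3)·0.8928) / (9) = -0.0935;  w ← (1−ω)·0.0000 + ω·-0.0935 = -0.1159
Iteration 2:
  u: GS value = (-9 - (4)·0.8928 - (-3)·-0.1159) / (9) = -1.4354;  u ← (1−ω)·-1.2400 + ω·-1.4354 = -1.4823
  v: GS value = (4 - (2)·-1.4823 - (4)·-0.1159) / (9) = 0.8254;  v ← (1−ω)·0.8928 + ω·0.8254 = 0.8092
  w: GS value = (-6 - (2)·-1.4823 - (-3)·0.8092) / (9) = -0.0675;  w ← (1−ω)·-0.1159 + ω·-0.0675 = -0.0559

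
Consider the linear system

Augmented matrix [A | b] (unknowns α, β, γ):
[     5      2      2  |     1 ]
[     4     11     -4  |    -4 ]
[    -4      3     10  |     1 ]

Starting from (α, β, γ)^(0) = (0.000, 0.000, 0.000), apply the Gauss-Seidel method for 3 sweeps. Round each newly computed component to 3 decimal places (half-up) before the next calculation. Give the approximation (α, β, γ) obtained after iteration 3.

Iteration 1:
  α = (1 - (2)·0.000 - (2)·0.000) / (5) = 0.200
  β = (-4 - (4)·0.200 - (-4)·0.000) / (11) = -0.436
  γ = (1 - (-4)·0.200 - (3)·-0.436) / (10) = 0.311
Iteration 2:
  α = (1 - (2)·-0.436 - (2)·0.311) / (5) = 0.250
  β = (-4 - (4)·0.250 - (-4)·0.311) / (11) = -0.341
  γ = (1 - (-4)·0.250 - (3)·-0.341) / (10) = 0.302
Iteration 3:
  α = (1 - (2)·-0.341 - (2)·0.302) / (5) = 0.216
  β = (-4 - (4)·0.216 - (-4)·0.302) / (11) = -0.332
  γ = (1 - (-4)·0.216 - (3)·-0.332) / (10) = 0.286

(0.216, -0.332, 0.286)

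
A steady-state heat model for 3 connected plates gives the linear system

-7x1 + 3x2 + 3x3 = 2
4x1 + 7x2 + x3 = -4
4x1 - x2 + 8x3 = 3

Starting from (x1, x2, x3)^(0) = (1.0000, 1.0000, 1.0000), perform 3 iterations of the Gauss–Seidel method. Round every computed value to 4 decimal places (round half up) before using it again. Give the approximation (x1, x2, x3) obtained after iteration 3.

Iteration 1:
  x1 = (2 - (3)·1.0000 - (3)·1.0000) / (-7) = 0.5714
  x2 = (-4 - (4)·0.5714 - (1)·1.0000) / (7) = -1.0408
  x3 = (3 - (4)·0.5714 - (-1)·-1.0408) / (8) = -0.0408
Iteration 2:
  x1 = (2 - (3)·-1.0408 - (3)·-0.0408) / (-7) = -0.7493
  x2 = (-4 - (4)·-0.7493 - (1)·-0.0408) / (7) = -0.1374
  x3 = (3 - (4)·-0.7493 - (-1)·-0.1374) / (8) = 0.7325
Iteration 3:
  x1 = (2 - (3)·-0.1374 - (3)·0.7325) / (-7) = -0.0307
  x2 = (-4 - (4)·-0.0307 - (1)·0.7325) / (7) = -0.6585
  x3 = (3 - (4)·-0.0307 - (-1)·-0.6585) / (8) = 0.3080

(-0.0307, -0.6585, 0.3080)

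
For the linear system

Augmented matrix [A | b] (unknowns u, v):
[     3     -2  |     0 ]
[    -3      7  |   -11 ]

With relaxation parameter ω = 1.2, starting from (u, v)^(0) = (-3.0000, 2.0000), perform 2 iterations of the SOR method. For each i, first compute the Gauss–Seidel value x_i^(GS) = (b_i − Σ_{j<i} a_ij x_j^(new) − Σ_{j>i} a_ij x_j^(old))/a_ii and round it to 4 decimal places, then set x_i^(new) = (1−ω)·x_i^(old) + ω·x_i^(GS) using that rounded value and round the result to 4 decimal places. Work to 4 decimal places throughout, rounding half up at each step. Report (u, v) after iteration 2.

Iteration 1:
  u: GS value = (0 - (-2)·2.0000) / (3) = 1.3333;  u ← (1−ω)·-3.0000 + ω·1.3333 = 2.2000
  v: GS value = (-11 - (-3)·2.2000) / (7) = -0.6286;  v ← (1−ω)·2.0000 + ω·-0.6286 = -1.1543
Iteration 2:
  u: GS value = (0 - (-2)·-1.1543) / (3) = -0.7695;  u ← (1−ω)·2.2000 + ω·-0.7695 = -1.3634
  v: GS value = (-11 - (-3)·-1.3634) / (7) = -2.1557;  v ← (1−ω)·-1.1543 + ω·-2.1557 = -2.3560

(-1.3634, -2.3560)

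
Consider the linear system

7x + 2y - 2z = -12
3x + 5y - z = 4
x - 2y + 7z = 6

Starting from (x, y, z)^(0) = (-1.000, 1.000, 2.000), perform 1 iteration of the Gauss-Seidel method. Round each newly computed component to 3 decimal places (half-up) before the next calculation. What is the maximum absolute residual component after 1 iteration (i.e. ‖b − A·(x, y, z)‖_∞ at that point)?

2.813

Iteration 1:
  x = (-12 - (2)·1.000 - (-2)·2.000) / (7) = -1.429
  y = (4 - (3)·-1.429 - (-1)·2.000) / (5) = 2.057
  z = (6 - (1)·-1.429 - (-2)·2.057) / (7) = 1.649
Residual b − A·x = (-2.813, -0.349, 0.000); ∞-norm = 2.813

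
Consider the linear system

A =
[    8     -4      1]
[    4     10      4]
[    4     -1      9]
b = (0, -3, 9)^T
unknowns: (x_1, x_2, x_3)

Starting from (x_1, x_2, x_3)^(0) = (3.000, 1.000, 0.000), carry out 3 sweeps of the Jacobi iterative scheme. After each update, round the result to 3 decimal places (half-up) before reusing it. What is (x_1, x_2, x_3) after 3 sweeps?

Iteration 1:
  x_1 = (0 - (-4)·1.000 - (1)·0.000) / (8) = 0.500
  x_2 = (-3 - (4)·3.000 - (4)·0.000) / (10) = -1.500
  x_3 = (9 - (4)·3.000 - (-1)·1.000) / (9) = -0.222
Iteration 2:
  x_1 = (0 - (-4)·-1.500 - (1)·-0.222) / (8) = -0.722
  x_2 = (-3 - (4)·0.500 - (4)·-0.222) / (10) = -0.411
  x_3 = (9 - (4)·0.500 - (-1)·-1.500) / (9) = 0.611
Iteration 3:
  x_1 = (0 - (-4)·-0.411 - (1)·0.611) / (8) = -0.282
  x_2 = (-3 - (4)·-0.722 - (4)·0.611) / (10) = -0.256
  x_3 = (9 - (4)·-0.722 - (-1)·-0.411) / (9) = 1.275

(-0.282, -0.256, 1.275)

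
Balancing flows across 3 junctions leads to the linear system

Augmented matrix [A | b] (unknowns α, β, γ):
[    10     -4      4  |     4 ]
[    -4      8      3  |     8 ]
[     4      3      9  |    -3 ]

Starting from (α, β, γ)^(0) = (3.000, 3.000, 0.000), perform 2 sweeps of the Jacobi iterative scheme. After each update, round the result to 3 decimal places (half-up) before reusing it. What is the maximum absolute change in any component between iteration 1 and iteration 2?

0.867

Iteration 1:
  α = (4 - (-4)·3.000 - (4)·0.000) / (10) = 1.600
  β = (8 - (-4)·3.000 - (3)·0.000) / (8) = 2.500
  γ = (-3 - (4)·3.000 - (3)·3.000) / (9) = -2.667
Iteration 2:
  α = (4 - (-4)·2.500 - (4)·-2.667) / (10) = 2.467
  β = (8 - (-4)·1.600 - (3)·-2.667) / (8) = 2.800
  γ = (-3 - (4)·1.600 - (3)·2.500) / (9) = -1.878
Change: (0.867, 0.300, 0.789) → max |·| = 0.867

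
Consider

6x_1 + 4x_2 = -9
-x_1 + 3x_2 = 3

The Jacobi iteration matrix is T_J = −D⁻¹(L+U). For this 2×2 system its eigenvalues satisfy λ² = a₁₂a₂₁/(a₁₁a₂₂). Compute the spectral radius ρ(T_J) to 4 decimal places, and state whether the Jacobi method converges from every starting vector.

0.4714

a₁₂a₂₁/(a₁₁a₂₂) = (4)·(-1) / ((6)·(3)) = -0.222222
ρ = √|-0.222222| = √0.222222 = 0.4714
ρ < 1, so Jacobi converges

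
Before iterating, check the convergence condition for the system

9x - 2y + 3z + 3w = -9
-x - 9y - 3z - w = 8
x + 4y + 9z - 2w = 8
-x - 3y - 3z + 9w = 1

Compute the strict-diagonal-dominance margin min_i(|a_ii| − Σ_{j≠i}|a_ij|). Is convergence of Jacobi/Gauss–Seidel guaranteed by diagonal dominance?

1

row 1: |9| − (2+3+3) = 1
row 2: |-9| − (1+3+1) = 4
row 3: |9| − (1+4+2) = 2
row 4: |9| − (1+3+3) = 2
minimum over rows = 1 → strictly diagonally dominant (convergence guaranteed)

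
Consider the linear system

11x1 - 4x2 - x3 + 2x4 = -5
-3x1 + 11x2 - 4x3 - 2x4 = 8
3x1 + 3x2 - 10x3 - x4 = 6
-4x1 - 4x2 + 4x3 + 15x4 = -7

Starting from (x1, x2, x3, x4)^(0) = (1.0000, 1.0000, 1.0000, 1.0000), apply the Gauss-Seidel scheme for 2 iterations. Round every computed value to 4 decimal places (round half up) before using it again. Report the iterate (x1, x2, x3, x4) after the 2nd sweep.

Iteration 1:
  x1 = (-5 - (-4)·1.0000 - (-1)·1.0000 - (2)·1.0000) / (11) = -0.1818
  x2 = (8 - (-3)·-0.1818 - (-4)·1.0000 - (-2)·1.0000) / (11) = 1.2231
  x3 = (6 - (3)·-0.1818 - (3)·1.2231 - (-1)·1.0000) / (-10) = -0.3876
  x4 = (-7 - (-4)·-0.1818 - (-4)·1.2231 - (4)·-0.3876) / (15) = -0.0856
Iteration 2:
  x1 = (-5 - (-4)·1.2231 - (-1)·-0.3876 - (2)·-0.0856) / (11) = -0.0295
  x2 = (8 - (-3)·-0.0295 - (-4)·-0.3876 - (-2)·-0.0856) / (11) = 0.5627
  x3 = (6 - (3)·-0.0295 - (3)·0.5627 - (-1)·-0.0856) / (-10) = -0.4315
  x4 = (-7 - (-4)·-0.0295 - (-4)·0.5627 - (4)·-0.4315) / (15) = -0.2094

(-0.0295, 0.5627, -0.4315, -0.2094)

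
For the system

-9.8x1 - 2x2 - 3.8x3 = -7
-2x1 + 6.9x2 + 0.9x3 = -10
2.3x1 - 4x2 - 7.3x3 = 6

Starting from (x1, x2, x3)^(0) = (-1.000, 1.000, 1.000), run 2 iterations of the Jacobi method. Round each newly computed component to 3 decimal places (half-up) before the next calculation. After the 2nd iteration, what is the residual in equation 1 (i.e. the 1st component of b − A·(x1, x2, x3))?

8.668

Iteration 1:
  x1 = (-7 - (-2)·1.000 - (-3.8)·1.000) / (-9.8) = 0.122
  x2 = (-10 - (-2)·-1.000 - (0.9)·1.000) / (6.9) = -1.870
  x3 = (6 - (2.3)·-1.000 - (-4)·1.000) / (-7.3) = -1.685
Iteration 2:
  x1 = (-7 - (-2)·-1.870 - (-3.8)·-1.685) / (-9.8) = 1.749
  x2 = (-10 - (-2)·0.122 - (0.9)·-1.685) / (6.9) = -1.194
  x3 = (6 - (2.3)·0.122 - (-4)·-1.870) / (-7.3) = 0.241
Residual b − A·x = (8.668, 1.520, -1.039)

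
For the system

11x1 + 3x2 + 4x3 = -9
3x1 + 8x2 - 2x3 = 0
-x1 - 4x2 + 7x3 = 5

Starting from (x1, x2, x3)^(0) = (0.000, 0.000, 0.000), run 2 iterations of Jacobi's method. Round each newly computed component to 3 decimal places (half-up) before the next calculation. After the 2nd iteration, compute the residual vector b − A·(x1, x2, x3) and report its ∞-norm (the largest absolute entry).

Iteration 1:
  x1 = (-9 - (3)·0.000 - (4)·0.000) / (11) = -0.818
  x2 = (0 - (3)·0.000 - (-2)·0.000) / (8) = 0.000
  x3 = (5 - (-1)·0.000 - (-4)·0.000) / (7) = 0.714
Iteration 2:
  x1 = (-9 - (3)·0.000 - (4)·0.714) / (11) = -1.078
  x2 = (0 - (3)·-0.818 - (-2)·0.714) / (8) = 0.485
  x3 = (5 - (-1)·-0.818 - (-4)·0.000) / (7) = 0.597
Residual b − A·x = (-0.985, 0.548, 1.683); ∞-norm = 1.683

1.683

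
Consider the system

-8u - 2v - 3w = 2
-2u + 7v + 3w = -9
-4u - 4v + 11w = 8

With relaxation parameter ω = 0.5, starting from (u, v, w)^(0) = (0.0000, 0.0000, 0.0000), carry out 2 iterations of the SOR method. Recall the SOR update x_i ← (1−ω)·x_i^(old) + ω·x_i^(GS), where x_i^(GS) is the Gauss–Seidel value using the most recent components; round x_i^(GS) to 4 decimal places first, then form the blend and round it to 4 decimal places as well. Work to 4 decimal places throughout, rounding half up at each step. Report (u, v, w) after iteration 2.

Iteration 1:
  u: GS value = (2 - (-2)·0.0000 - (-3)·0.0000) / (-8) = -0.2500;  u ← (1−ω)·0.0000 + ω·-0.2500 = -0.1250
  v: GS value = (-9 - (-2)·-0.1250 - (3)·0.0000) / (7) = -1.3214;  v ← (1−ω)·0.0000 + ω·-1.3214 = -0.6607
  w: GS value = (8 - (-4)·-0.1250 - (-4)·-0.6607) / (11) = 0.4416;  w ← (1−ω)·0.0000 + ω·0.4416 = 0.2208
Iteration 2:
  u: GS value = (2 - (-2)·-0.6607 - (-3)·0.2208) / (-8) = -0.1676;  u ← (1−ω)·-0.1250 + ω·-0.1676 = -0.1463
  v: GS value = (-9 - (-2)·-0.1463 - (3)·0.2208) / (7) = -1.4221;  v ← (1−ω)·-0.6607 + ω·-1.4221 = -1.0414
  w: GS value = (8 - (-4)·-0.1463 - (-4)·-1.0414) / (11) = 0.2954;  w ← (1−ω)·0.2208 + ω·0.2954 = 0.2581

(-0.1463, -1.0414, 0.2581)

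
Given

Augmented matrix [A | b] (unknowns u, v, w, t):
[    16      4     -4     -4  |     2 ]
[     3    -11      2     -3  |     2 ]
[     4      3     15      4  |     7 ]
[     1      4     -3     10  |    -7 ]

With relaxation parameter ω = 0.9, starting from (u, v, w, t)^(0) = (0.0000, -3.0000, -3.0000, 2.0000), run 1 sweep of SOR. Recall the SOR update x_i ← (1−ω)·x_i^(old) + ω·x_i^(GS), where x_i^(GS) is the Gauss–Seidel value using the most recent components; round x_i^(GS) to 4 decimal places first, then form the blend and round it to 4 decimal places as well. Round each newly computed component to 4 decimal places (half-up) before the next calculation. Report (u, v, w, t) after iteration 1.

Iteration 1:
  u: GS value = (2 - (4)·-3.0000 - (-4)·-3.0000 - (-4)·2.0000) / (16) = 0.6250;  u ← (1−ω)·0.0000 + ω·0.6250 = 0.5625
  v: GS value = (2 - (3)·0.5625 - (2)·-3.0000 - (-3)·2.0000) / (-11) = -1.1193;  v ← (1−ω)·-3.0000 + ω·-1.1193 = -1.3074
  w: GS value = (7 - (4)·0.5625 - (3)·-1.3074 - (4)·2.0000) / (15) = 0.0448;  w ← (1−ω)·-3.0000 + ω·0.0448 = -0.2597
  t: GS value = (-7 - (1)·0.5625 - (4)·-1.3074 - (-3)·-0.2597) / (10) = -0.3112;  t ← (1−ω)·2.0000 + ω·-0.3112 = -0.0801

(0.5625, -1.3074, -0.2597, -0.0801)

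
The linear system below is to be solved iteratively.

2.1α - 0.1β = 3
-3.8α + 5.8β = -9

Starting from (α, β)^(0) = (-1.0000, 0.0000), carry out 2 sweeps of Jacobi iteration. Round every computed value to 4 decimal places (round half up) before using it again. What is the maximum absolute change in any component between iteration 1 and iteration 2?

Iteration 1:
  α = (3 - (-0.1)·0.0000) / (2.1) = 1.4286
  β = (-9 - (-3.8)·-1.0000) / (5.8) = -2.2069
Iteration 2:
  α = (3 - (-0.1)·-2.2069) / (2.1) = 1.3235
  β = (-9 - (-3.8)·1.4286) / (5.8) = -0.6157
Change: (-0.1051, 1.5912) → max |·| = 1.5912

1.5912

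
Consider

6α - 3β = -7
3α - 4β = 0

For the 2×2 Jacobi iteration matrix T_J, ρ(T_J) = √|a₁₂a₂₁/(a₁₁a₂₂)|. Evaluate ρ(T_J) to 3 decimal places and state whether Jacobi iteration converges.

0.612

a₁₂a₂₁/(a₁₁a₂₂) = (-3)·(3) / ((6)·(-4)) = 0.375000
ρ = √|0.375000| = √0.375000 = 0.612
ρ < 1, so Jacobi converges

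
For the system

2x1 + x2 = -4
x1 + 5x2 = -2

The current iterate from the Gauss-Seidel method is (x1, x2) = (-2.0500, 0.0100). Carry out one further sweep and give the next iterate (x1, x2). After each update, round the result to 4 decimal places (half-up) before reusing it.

(-2.0050, 0.0010)

One sweep:
  x1 = (-4 - (1)·0.0100) / (2) = -2.0050
  x2 = (-2 - (1)·-2.0050) / (5) = 0.0010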